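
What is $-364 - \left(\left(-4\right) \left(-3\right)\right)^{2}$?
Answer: $-508$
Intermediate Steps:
$-364 - \left(\left(-4\right) \left(-3\right)\right)^{2} = -364 - 12^{2} = -364 - 144 = -508$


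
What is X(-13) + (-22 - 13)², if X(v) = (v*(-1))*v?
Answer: 1056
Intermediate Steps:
X(v) = -v² (X(v) = (-v)*v = -v²)
X(-13) + (-22 - 13)² = -1*(-13)² + (-22 - 13)² = -1*169 + (-35)² = -169 + 1225 = 1056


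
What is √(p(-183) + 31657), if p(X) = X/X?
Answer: √31658 ≈ 177.93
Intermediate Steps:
p(X) = 1
√(p(-183) + 31657) = √(1 + 31657) = √31658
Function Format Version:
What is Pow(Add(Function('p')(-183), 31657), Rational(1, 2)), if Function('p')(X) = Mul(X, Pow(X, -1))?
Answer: Pow(31658, Rational(1, 2)) ≈ 177.93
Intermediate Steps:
Function('p')(X) = 1
Pow(Add(Function('p')(-183), 31657), Rational(1, 2)) = Pow(Add(1, 31657), Rational(1, 2)) = Pow(31658, Rational(1, 2))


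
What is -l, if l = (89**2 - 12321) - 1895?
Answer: 6295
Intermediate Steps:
l = -6295 (l = (7921 - 12321) - 1895 = -4400 - 1895 = -6295)
-l = -1*(-6295) = 6295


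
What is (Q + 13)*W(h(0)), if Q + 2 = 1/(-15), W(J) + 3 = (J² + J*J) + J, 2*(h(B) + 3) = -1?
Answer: 984/5 ≈ 196.80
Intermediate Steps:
h(B) = -7/2 (h(B) = -3 + (½)*(-1) = -3 - ½ = -7/2)
W(J) = -3 + J + 2*J² (W(J) = -3 + ((J² + J*J) + J) = -3 + ((J² + J²) + J) = -3 + (2*J² + J) = -3 + (J + 2*J²) = -3 + J + 2*J²)
Q = -31/15 (Q = -2 + 1/(-15) = -2 - 1/15 = -31/15 ≈ -2.0667)
(Q + 13)*W(h(0)) = (-31/15 + 13)*(-3 - 7/2 + 2*(-7/2)²) = 164*(-3 - 7/2 + 2*(49/4))/15 = 164*(-3 - 7/2 + 49/2)/15 = (164/15)*18 = 984/5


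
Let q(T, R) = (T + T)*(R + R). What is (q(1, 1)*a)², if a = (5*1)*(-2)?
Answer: 1600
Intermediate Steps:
q(T, R) = 4*R*T (q(T, R) = (2*T)*(2*R) = 4*R*T)
a = -10 (a = 5*(-2) = -10)
(q(1, 1)*a)² = ((4*1*1)*(-10))² = (4*(-10))² = (-40)² = 1600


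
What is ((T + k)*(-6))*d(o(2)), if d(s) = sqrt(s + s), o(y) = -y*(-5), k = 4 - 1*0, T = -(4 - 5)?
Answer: -60*sqrt(5) ≈ -134.16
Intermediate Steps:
T = 1 (T = -1*(-1) = 1)
k = 4 (k = 4 + 0 = 4)
o(y) = 5*y
d(s) = sqrt(2)*sqrt(s) (d(s) = sqrt(2*s) = sqrt(2)*sqrt(s))
((T + k)*(-6))*d(o(2)) = ((1 + 4)*(-6))*(sqrt(2)*sqrt(5*2)) = (5*(-6))*(sqrt(2)*sqrt(10)) = -60*sqrt(5)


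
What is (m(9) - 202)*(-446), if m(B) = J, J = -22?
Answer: 99904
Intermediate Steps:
m(B) = -22
(m(9) - 202)*(-446) = (-22 - 202)*(-446) = -224*(-446) = 99904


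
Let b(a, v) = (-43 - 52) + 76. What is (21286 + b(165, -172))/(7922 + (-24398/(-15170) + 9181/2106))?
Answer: 19983486510/7449496247 ≈ 2.6825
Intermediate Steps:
b(a, v) = -19 (b(a, v) = -95 + 76 = -19)
(21286 + b(165, -172))/(7922 + (-24398/(-15170) + 9181/2106)) = (21286 - 19)/(7922 + (-24398/(-15170) + 9181/2106)) = 21267/(7922 + (-24398*(-1/15170) + 9181*(1/2106))) = 21267/(7922 + (12199/7585 + 9181/2106)) = 21267/(7922 + 95328979/15974010) = 21267/(126641436199/15974010) = 21267*(15974010/126641436199) = 19983486510/7449496247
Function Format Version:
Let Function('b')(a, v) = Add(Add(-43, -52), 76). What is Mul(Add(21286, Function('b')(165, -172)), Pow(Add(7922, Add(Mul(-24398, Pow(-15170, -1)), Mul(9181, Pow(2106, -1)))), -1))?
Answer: Rational(19983486510, 7449496247) ≈ 2.6825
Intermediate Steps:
Function('b')(a, v) = -19 (Function('b')(a, v) = Add(-95, 76) = -19)
Mul(Add(21286, Function('b')(165, -172)), Pow(Add(7922, Add(Mul(-24398, Pow(-15170, -1)), Mul(9181, Pow(2106, -1)))), -1)) = Mul(Add(21286, -19), Pow(Add(7922, Add(Mul(-24398, Pow(-15170, -1)), Mul(9181, Pow(2106, -1)))), -1)) = Mul(21267, Pow(Add(7922, Add(Mul(-24398, Rational(-1, 15170)), Mul(9181, Rational(1, 2106)))), -1)) = Mul(21267, Pow(Add(7922, Add(Rational(12199, 7585), Rational(9181, 2106))), -1)) = Mul(21267, Pow(Add(7922, Rational(95328979, 15974010)), -1)) = Mul(21267, Pow(Rational(126641436199, 15974010), -1)) = Mul(21267, Rational(15974010, 126641436199)) = Rational(19983486510, 7449496247)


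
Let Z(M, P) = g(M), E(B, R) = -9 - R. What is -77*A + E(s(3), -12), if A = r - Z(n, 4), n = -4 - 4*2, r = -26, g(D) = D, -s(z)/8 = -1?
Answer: 1081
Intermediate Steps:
s(z) = 8 (s(z) = -8*(-1) = 8)
n = -12 (n = -4 - 8 = -12)
Z(M, P) = M
A = -14 (A = -26 - 1*(-12) = -26 + 12 = -14)
-77*A + E(s(3), -12) = -77*(-14) + (-9 - 1*(-12)) = 1078 + (-9 + 12) = 1078 + 3 = 1081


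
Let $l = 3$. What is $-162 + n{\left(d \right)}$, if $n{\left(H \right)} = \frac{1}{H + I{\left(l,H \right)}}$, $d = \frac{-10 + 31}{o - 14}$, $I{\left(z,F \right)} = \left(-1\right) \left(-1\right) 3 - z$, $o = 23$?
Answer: $- \frac{1131}{7} \approx -161.57$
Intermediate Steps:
$I{\left(z,F \right)} = 3 - z$ ($I{\left(z,F \right)} = 1 \cdot 3 - z = 3 - z$)
$d = \frac{7}{3}$ ($d = \frac{-10 + 31}{23 - 14} = \frac{21}{9} = 21 \cdot \frac{1}{9} = \frac{7}{3} \approx 2.3333$)
$n{\left(H \right)} = \frac{1}{H}$ ($n{\left(H \right)} = \frac{1}{H + \left(3 - 3\right)} = \frac{1}{H + 0} = \frac{1}{H}$)
$-162 + n{\left(d \right)} = -162 + \frac{1}{\frac{7}{3}} = -162 + \frac{3}{7} = - \frac{1131}{7}$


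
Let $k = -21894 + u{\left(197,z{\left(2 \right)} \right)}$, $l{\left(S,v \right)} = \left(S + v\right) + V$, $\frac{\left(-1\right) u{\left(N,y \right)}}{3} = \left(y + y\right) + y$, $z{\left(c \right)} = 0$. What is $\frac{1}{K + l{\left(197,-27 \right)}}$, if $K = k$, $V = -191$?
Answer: $- \frac{1}{21915} \approx -4.5631 \cdot 10^{-5}$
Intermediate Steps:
$u{\left(N,y \right)} = - 9 y$ ($u{\left(N,y \right)} = - 3 \left(\left(y + y\right) + y\right) = - 3 \left(2 y + y\right) = - 3 \cdot 3 y = - 9 y$)
$l{\left(S,v \right)} = -191 + S + v$ ($l{\left(S,v \right)} = \left(S + v\right) - 191 = -191 + S + v$)
$k = -21894$ ($k = -21894 - 0 = -21894 + 0 = -21894$)
$K = -21894$
$\frac{1}{K + l{\left(197,-27 \right)}} = \frac{1}{-21894 - 21} = \frac{1}{-21915} = - \frac{1}{21915}$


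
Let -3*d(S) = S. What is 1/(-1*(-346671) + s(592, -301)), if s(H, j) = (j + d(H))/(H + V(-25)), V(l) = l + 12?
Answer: 1737/602166032 ≈ 2.8846e-6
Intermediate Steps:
d(S) = -S/3
V(l) = 12 + l
s(H, j) = (j - H/3)/(-13 + H) (s(H, j) = (j - H/3)/(H + (12 - 25)) = (j - H/3)/(H - 13) = (j - H/3)/(-13 + H))
1/(-1*(-346671) + s(592, -301)) = 1/(-1*(-346671) + (-301 - ⅓*592)/(-13 + 592)) = 1/(346671 + (-301 - 592/3)/579) = 1/(346671 + (1/579)*(-1495/3)) = 1/(346671 - 1495/1737) = 1/(602166032/1737) = 1737/602166032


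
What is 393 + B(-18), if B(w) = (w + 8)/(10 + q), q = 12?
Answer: 4318/11 ≈ 392.55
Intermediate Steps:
B(w) = 4/11 + w/22 (B(w) = (w + 8)/(10 + 12) = (8 + w)/22 = (8 + w)*(1/22) = 4/11 + w/22)
393 + B(-18) = 393 + (4/11 + (1/22)*(-18)) = 393 + (4/11 - 9/11) = 393 - 5/11 = 4318/11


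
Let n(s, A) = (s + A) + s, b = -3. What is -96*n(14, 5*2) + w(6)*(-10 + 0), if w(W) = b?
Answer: -3618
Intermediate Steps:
w(W) = -3
n(s, A) = A + 2*s (n(s, A) = (A + s) + s = A + 2*s)
-96*n(14, 5*2) + w(6)*(-10 + 0) = -96*(5*2 + 2*14) - 3*(-10 + 0) = -96*(10 + 28) - 3*(-10) = -96*38 + 30 = -3648 + 30 = -3618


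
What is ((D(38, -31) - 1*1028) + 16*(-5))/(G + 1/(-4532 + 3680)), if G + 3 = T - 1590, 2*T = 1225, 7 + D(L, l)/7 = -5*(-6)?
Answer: 806844/835387 ≈ 0.96583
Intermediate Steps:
D(L, l) = 161 (D(L, l) = -49 + 7*(-5*(-6)) = -49 + 7*30 = -49 + 210 = 161)
T = 1225/2 (T = (1/2)*1225 = 1225/2 ≈ 612.50)
G = -1961/2 (G = -3 + (1225/2 - 1590) = -3 - 1955/2 = -1961/2 ≈ -980.50)
((D(38, -31) - 1*1028) + 16*(-5))/(G + 1/(-4532 + 3680)) = ((161 - 1*1028) + 16*(-5))/(-1961/2 + 1/(-4532 + 3680)) = ((161 - 1028) - 80)/(-1961/2 + 1/(-852)) = (-867 - 80)/(-1961/2 - 1/852) = -947/(-835387/852) = -947*(-852/835387) = 806844/835387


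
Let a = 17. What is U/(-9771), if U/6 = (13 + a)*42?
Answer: -2520/3257 ≈ -0.77372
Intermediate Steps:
U = 7560 (U = 6*((13 + 17)*42) = 6*(30*42) = 6*1260 = 7560)
U/(-9771) = 7560/(-9771) = 7560*(-1/9771) = -2520/3257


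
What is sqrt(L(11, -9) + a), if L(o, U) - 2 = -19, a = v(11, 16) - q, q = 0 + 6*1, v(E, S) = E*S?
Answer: 3*sqrt(17) ≈ 12.369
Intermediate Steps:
q = 6 (q = 0 + 6 = 6)
a = 170 (a = 11*16 - 1*6 = 176 - 6 = 170)
L(o, U) = -17 (L(o, U) = 2 - 19 = -17)
sqrt(L(11, -9) + a) = sqrt(-17 + 170) = sqrt(153) = 3*sqrt(17)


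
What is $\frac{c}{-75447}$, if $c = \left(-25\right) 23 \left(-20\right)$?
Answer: $- \frac{11500}{75447} \approx -0.15242$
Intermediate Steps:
$c = 11500$ ($c = \left(-575\right) \left(-20\right) = 11500$)
$\frac{c}{-75447} = \frac{11500}{-75447} = 11500 \left(- \frac{1}{75447}\right) = - \frac{11500}{75447}$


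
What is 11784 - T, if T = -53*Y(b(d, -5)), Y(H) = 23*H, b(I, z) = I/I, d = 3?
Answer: 13003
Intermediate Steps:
b(I, z) = 1
T = -1219 ≈ -1219.0
11784 - T = 11784 - 1*(-1219) = 11784 + 1219 = 13003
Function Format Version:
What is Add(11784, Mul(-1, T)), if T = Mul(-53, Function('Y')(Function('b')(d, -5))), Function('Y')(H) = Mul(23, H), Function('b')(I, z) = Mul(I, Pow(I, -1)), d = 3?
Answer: 13003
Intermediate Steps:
Function('b')(I, z) = 1
T = -1219 (T = Mul(-53, Mul(23, 1)) = Mul(-53, 23) = -1219)
Add(11784, Mul(-1, T)) = Add(11784, Mul(-1, -1219)) = Add(11784, 1219) = 13003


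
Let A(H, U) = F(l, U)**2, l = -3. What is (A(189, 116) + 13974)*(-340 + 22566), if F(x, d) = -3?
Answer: 310786158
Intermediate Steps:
A(H, U) = 9 (A(H, U) = (-3)**2 = 9)
(A(189, 116) + 13974)*(-340 + 22566) = (9 + 13974)*(-340 + 22566) = 13983*22226 = 310786158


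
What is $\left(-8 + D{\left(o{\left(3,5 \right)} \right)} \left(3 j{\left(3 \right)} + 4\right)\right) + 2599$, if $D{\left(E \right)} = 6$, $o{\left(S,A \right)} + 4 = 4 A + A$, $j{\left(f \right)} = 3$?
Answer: $2669$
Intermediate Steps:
$o{\left(S,A \right)} = -4 + 5 A$ ($o{\left(S,A \right)} = -4 + \left(4 A + A\right) = -4 + 5 A$)
$\left(-8 + D{\left(o{\left(3,5 \right)} \right)} \left(3 j{\left(3 \right)} + 4\right)\right) + 2599 = \left(-8 + 6 \left(3 \cdot 3 + 4\right)\right) + 2599 = \left(-8 + 6 \left(9 + 4\right)\right) + 2599 = \left(-8 + 6 \cdot 13\right) + 2599 = \left(-8 + 78\right) + 2599 = 70 + 2599 = 2669$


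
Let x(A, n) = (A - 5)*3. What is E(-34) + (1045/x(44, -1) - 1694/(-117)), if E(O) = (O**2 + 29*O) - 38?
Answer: 6061/39 ≈ 155.41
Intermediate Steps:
x(A, n) = -15 + 3*A (x(A, n) = (-5 + A)*3 = -15 + 3*A)
E(O) = -38 + O**2 + 29*O
E(-34) + (1045/x(44, -1) - 1694/(-117)) = (-38 + (-34)**2 + 29*(-34)) + (1045/(-15 + 3*44) - 1694/(-117)) = (-38 + 1156 - 986) + (1045/(-15 + 132) - 1694*(-1/117)) = 132 + (1045/117 + 1694/117) = 132 + 913/39 = 6061/39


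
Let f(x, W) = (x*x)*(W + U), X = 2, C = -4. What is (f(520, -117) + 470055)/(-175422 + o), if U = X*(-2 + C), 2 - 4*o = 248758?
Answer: 34411545/237611 ≈ 144.82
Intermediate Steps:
o = -62189 (o = ½ - ¼*248758 = ½ - 124379/2 = -62189)
U = -12 (U = 2*(-2 - 4) = 2*(-6) = -12)
f(x, W) = x²*(-12 + W) (f(x, W) = (x*x)*(W - 12) = x²*(-12 + W))
(f(520, -117) + 470055)/(-175422 + o) = (520²*(-12 - 117) + 470055)/(-175422 - 62189) = (270400*(-129) + 470055)/(-237611) = (-34881600 + 470055)*(-1/237611) = -34411545*(-1/237611) = 34411545/237611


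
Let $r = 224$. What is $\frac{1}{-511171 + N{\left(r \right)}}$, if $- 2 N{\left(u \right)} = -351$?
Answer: $- \frac{2}{1021991} \approx -1.957 \cdot 10^{-6}$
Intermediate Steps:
$N{\left(u \right)} = \frac{351}{2}$ ($N{\left(u \right)} = \left(- \frac{1}{2}\right) \left(-351\right) = \frac{351}{2}$)
$\frac{1}{-511171 + N{\left(r \right)}} = \frac{1}{-511171 + \frac{351}{2}} = \frac{1}{- \frac{1021991}{2}} = - \frac{2}{1021991}$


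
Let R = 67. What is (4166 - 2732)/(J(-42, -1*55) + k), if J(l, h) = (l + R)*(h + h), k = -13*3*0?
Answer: -717/1375 ≈ -0.52145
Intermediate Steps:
k = 0 (k = -39*0 = 0)
J(l, h) = 2*h*(67 + l) (J(l, h) = (l + 67)*(h + h) = (67 + l)*(2*h) = 2*h*(67 + l))
(4166 - 2732)/(J(-42, -1*55) + k) = (4166 - 2732)/(2*(-1*55)*(67 - 42) + 0) = 1434/(2*(-55)*25 + 0) = 1434/(-2750 + 0) = 1434/(-2750) = 1434*(-1/2750) = -717/1375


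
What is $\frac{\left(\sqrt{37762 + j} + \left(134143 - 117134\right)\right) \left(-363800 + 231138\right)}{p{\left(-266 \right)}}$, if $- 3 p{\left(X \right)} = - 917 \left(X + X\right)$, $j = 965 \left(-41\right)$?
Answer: $\frac{3384671937}{243922} + \frac{198993 i \sqrt{1803}}{243922} \approx 13876.0 + 34.641 i$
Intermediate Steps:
$j = -39565$
$p{\left(X \right)} = \frac{1834 X}{3}$ ($p{\left(X \right)} = - \frac{\left(-917\right) \left(X + X\right)}{3} = - \frac{\left(-917\right) 2 X}{3} = - \frac{\left(-1834\right) X}{3} = \frac{1834 X}{3}$)
$\frac{\left(\sqrt{37762 + j} + \left(134143 - 117134\right)\right) \left(-363800 + 231138\right)}{p{\left(-266 \right)}} = \frac{\left(\sqrt{37762 - 39565} + \left(134143 - 117134\right)\right) \left(-363800 + 231138\right)}{\frac{1834}{3} \left(-266\right)} = \frac{\left(\sqrt{-1803} + 17009\right) \left(-132662\right)}{- \frac{487844}{3}} = \left(i \sqrt{1803} + 17009\right) \left(-132662\right) \left(- \frac{3}{487844}\right) = \left(17009 + i \sqrt{1803}\right) \left(-132662\right) \left(- \frac{3}{487844}\right) = \left(-2256447958 - 132662 i \sqrt{1803}\right) \left(- \frac{3}{487844}\right) = \frac{3384671937}{243922} + \frac{198993 i \sqrt{1803}}{243922}$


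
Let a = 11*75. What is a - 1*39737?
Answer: -38912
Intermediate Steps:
a = 825
a - 1*39737 = 825 - 1*39737 = 825 - 39737 = -38912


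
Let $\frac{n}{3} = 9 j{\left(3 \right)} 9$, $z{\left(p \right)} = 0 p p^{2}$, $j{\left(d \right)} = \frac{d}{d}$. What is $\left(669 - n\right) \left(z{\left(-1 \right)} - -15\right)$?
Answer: $6390$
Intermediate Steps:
$j{\left(d \right)} = 1$
$z{\left(p \right)} = 0$ ($z{\left(p \right)} = 0 p^{2} = 0$)
$n = 243$ ($n = 3 \cdot 9 \cdot 1 \cdot 9 = 3 \cdot 9 \cdot 9 = 3 \cdot 81 = 243$)
$\left(669 - n\right) \left(z{\left(-1 \right)} - -15\right) = \left(669 - 243\right) \left(0 - -15\right) = \left(669 - 243\right) \left(0 + 15\right) = 426 \cdot 15 = 6390$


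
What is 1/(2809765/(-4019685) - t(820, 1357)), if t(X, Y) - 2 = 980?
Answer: -803937/790028087 ≈ -0.0010176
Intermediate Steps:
t(X, Y) = 982 (t(X, Y) = 2 + 980 = 982)
1/(2809765/(-4019685) - t(820, 1357)) = 1/(2809765/(-4019685) - 1*982) = 1/(2809765*(-1/4019685) - 982) = 1/(-561953/803937 - 982) = 1/(-790028087/803937) = -803937/790028087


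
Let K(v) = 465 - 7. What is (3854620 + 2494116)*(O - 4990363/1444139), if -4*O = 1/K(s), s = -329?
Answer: -7256437923094760/330707831 ≈ -2.1942e+7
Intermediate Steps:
K(v) = 458
O = -1/1832 (O = -¼/458 = -¼*1/458 = -1/1832 ≈ -0.00054585)
(3854620 + 2494116)*(O - 4990363/1444139) = (3854620 + 2494116)*(-1/1832 - 4990363/1444139) = 6348736*(-1/1832 - 4990363*1/1444139) = 6348736*(-1/1832 - 4990363/1444139) = 6348736*(-9143789155/2645662648) = -7256437923094760/330707831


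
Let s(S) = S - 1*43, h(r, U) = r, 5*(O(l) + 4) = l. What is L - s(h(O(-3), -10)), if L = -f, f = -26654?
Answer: 133508/5 ≈ 26702.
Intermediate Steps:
O(l) = -4 + l/5
L = 26654 (L = -1*(-26654) = 26654)
s(S) = -43 + S (s(S) = S - 43 = -43 + S)
L - s(h(O(-3), -10)) = 26654 - (-43 + (-4 + (1/5)*(-3))) = 26654 - (-43 + (-4 - 3/5)) = 26654 - (-43 - 23/5) = 26654 - 1*(-238/5) = 26654 + 238/5 = 133508/5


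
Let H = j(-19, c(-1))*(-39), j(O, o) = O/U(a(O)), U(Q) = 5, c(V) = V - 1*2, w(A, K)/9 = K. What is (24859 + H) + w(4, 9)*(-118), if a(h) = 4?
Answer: 77246/5 ≈ 15449.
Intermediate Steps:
w(A, K) = 9*K
c(V) = -2 + V (c(V) = V - 2 = -2 + V)
j(O, o) = O/5
H = 741/5 (H = ((⅕)*(-19))*(-39) = -19/5*(-39) = 741/5 ≈ 148.20)
(24859 + H) + w(4, 9)*(-118) = (24859 + 741/5) + (9*9)*(-118) = 125036/5 + 81*(-118) = 125036/5 - 9558 = 77246/5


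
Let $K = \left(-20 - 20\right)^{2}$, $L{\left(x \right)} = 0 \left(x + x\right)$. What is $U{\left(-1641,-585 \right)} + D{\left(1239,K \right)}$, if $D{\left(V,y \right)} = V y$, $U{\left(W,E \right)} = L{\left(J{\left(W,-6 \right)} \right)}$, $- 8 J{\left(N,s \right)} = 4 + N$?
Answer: $1982400$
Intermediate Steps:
$J{\left(N,s \right)} = - \frac{1}{2} - \frac{N}{8}$ ($J{\left(N,s \right)} = - \frac{4 + N}{8} = - \frac{1}{2} - \frac{N}{8}$)
$L{\left(x \right)} = 0$ ($L{\left(x \right)} = 0 \cdot 2 x = 0$)
$U{\left(W,E \right)} = 0$
$K = 1600$ ($K = \left(-40\right)^{2} = 1600$)
$U{\left(-1641,-585 \right)} + D{\left(1239,K \right)} = 0 + 1239 \cdot 1600 = 0 + 1982400 = 1982400$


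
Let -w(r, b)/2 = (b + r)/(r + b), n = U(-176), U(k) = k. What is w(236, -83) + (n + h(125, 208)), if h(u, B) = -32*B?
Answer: -6834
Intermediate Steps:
n = -176
w(r, b) = -2 (w(r, b) = -2*(b + r)/(r + b) = -2*(b + r)/(b + r) = -2*1 = -2)
w(236, -83) + (n + h(125, 208)) = -2 + (-176 - 32*208) = -2 + (-176 - 6656) = -2 - 6832 = -6834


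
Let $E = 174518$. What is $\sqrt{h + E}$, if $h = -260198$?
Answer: $12 i \sqrt{595} \approx 292.71 i$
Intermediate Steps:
$\sqrt{h + E} = \sqrt{-260198 + 174518} = \sqrt{-85680} = 12 i \sqrt{595}$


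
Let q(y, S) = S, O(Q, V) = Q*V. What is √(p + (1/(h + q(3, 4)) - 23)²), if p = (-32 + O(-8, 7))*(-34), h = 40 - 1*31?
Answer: 2*√148613/13 ≈ 59.308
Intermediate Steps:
h = 9 (h = 40 - 31 = 9)
p = 2992 (p = (-32 - 8*7)*(-34) = (-32 - 56)*(-34) = -88*(-34) = 2992)
√(p + (1/(h + q(3, 4)) - 23)²) = √(2992 + (1/(9 + 4) - 23)²) = √(2992 + (1/13 - 23)²) = √(2992 + (-298/13)²) = √(2992 + 88804/169) = √(594452/169) = 2*√148613/13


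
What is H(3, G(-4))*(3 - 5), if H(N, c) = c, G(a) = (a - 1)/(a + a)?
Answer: -5/4 ≈ -1.2500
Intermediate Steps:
G(a) = (-1 + a)/(2*a) (G(a) = (-1 + a)/((2*a)) = (-1 + a)*(1/(2*a)) = (-1 + a)/(2*a))
H(3, G(-4))*(3 - 5) = ((1/2)*(-1 - 4)/(-4))*(3 - 5) = ((1/2)*(-1/4)*(-5))*(-2) = (5/8)*(-2) = -5/4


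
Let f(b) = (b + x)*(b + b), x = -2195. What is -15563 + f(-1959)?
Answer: 16259809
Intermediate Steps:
f(b) = 2*b*(-2195 + b) (f(b) = (b - 2195)*(b + b) = (-2195 + b)*(2*b) = 2*b*(-2195 + b))
-15563 + f(-1959) = -15563 + 2*(-1959)*(-2195 - 1959) = -15563 + 2*(-1959)*(-4154) = -15563 + 16275372 = 16259809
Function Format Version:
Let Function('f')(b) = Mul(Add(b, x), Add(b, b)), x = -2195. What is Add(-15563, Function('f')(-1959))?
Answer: 16259809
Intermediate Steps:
Function('f')(b) = Mul(2, b, Add(-2195, b)) (Function('f')(b) = Mul(Add(b, -2195), Add(b, b)) = Mul(Add(-2195, b), Mul(2, b)) = Mul(2, b, Add(-2195, b)))
Add(-15563, Function('f')(-1959)) = Add(-15563, Mul(2, -1959, Add(-2195, -1959))) = Add(-15563, Mul(2, -1959, -4154)) = Add(-15563, 16275372) = 16259809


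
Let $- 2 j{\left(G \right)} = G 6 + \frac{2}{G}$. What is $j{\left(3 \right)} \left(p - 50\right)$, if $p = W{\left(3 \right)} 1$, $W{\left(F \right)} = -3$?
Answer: $\frac{1484}{3} \approx 494.67$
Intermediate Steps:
$p = -3$ ($p = \left(-3\right) 1 = -3$)
$j{\left(G \right)} = - \frac{1}{G} - 3 G$ ($j{\left(G \right)} = - \frac{G 6 + \frac{2}{G}}{2} = - \frac{6 G + \frac{2}{G}}{2} = - \frac{\frac{2}{G} + 6 G}{2} = - \frac{1}{G} - 3 G$)
$j{\left(3 \right)} \left(p - 50\right) = \left(- \frac{1}{3} - 9\right) \left(-3 - 50\right) = \left(\left(-1\right) \frac{1}{3} - 9\right) \left(-53\right) = \left(- \frac{1}{3} - 9\right) \left(-53\right) = \left(- \frac{28}{3}\right) \left(-53\right) = \frac{1484}{3}$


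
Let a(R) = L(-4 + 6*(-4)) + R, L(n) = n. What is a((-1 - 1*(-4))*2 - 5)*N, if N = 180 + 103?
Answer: -7641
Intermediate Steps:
a(R) = -28 + R (a(R) = (-4 + 6*(-4)) + R = (-4 - 24) + R = -28 + R)
N = 283
a((-1 - 1*(-4))*2 - 5)*N = (-28 + ((-1 - 1*(-4))*2 - 5))*283 = (-28 + ((-1 + 4)*2 - 5))*283 = (-28 + (3*2 - 5))*283 = (-28 + (6 - 5))*283 = (-28 + 1)*283 = -27*283 = -7641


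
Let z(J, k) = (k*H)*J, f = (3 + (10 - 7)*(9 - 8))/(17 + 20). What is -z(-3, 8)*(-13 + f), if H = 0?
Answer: 0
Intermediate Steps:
f = 6/37 (f = (3 + 3*1)/37 = (3 + 3)*(1/37) = 6*(1/37) = 6/37 ≈ 0.16216)
z(J, k) = 0 (z(J, k) = (k*0)*J = 0*J = 0)
-z(-3, 8)*(-13 + f) = -0*(-13 + 6/37) = -0*(-475)/37 = -1*0 = 0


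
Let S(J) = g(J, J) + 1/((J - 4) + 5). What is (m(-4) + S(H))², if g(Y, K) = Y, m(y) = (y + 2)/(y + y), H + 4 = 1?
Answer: 169/16 ≈ 10.563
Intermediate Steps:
H = -3 (H = -4 + 1 = -3)
m(y) = (2 + y)/(2*y) (m(y) = (2 + y)/((2*y)) = (2 + y)*(1/(2*y)) = (2 + y)/(2*y))
S(J) = J + 1/(1 + J) (S(J) = J + 1/((J - 4) + 5) = J + 1/((-4 + J) + 5) = J + 1/(1 + J))
(m(-4) + S(H))² = ((½)*(2 - 4)/(-4) + (1 - 3 + (-3)²)/(1 - 3))² = ((½)*(-¼)*(-2) + (1 - 3 + 9)/(-2))² = (¼ - ½*7)² = (¼ - 7/2)² = (-13/4)² = 169/16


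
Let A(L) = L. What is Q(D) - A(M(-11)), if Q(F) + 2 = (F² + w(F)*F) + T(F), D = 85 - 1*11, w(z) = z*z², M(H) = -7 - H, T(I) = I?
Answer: 29992120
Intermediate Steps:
w(z) = z³
D = 74 (D = 85 - 11 = 74)
Q(F) = -2 + F + F² + F⁴ (Q(F) = -2 + ((F² + F³*F) + F) = -2 + ((F² + F⁴) + F) = -2 + (F + F² + F⁴) = -2 + F + F² + F⁴)
Q(D) - A(M(-11)) = (-2 + 74 + 74² + 74⁴) - (-7 - 1*(-11)) = (-2 + 74 + 5476 + 29986576) - (-7 + 11) = 29992124 - 1*4 = 29992124 - 4 = 29992120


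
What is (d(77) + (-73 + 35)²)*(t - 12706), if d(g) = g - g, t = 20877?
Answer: 11798924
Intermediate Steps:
d(g) = 0
(d(77) + (-73 + 35)²)*(t - 12706) = (0 + (-73 + 35)²)*(20877 - 12706) = (0 + (-38)²)*8171 = (0 + 1444)*8171 = 1444*8171 = 11798924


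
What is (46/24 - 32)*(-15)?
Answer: 1805/4 ≈ 451.25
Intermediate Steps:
(46/24 - 32)*(-15) = (46*(1/24) - 32)*(-15) = (23/12 - 32)*(-15) = -361/12*(-15) = 1805/4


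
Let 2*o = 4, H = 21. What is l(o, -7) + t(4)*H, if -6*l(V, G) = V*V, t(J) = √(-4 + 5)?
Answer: 61/3 ≈ 20.333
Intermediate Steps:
t(J) = 1 (t(J) = √1 = 1)
o = 2 (o = (½)*4 = 2)
l(V, G) = -V²/6 (l(V, G) = -V*V/6 = -V²/6)
l(o, -7) + t(4)*H = -⅙*2² + 1*21 = -⅙*4 + 21 = -⅔ + 21 = 61/3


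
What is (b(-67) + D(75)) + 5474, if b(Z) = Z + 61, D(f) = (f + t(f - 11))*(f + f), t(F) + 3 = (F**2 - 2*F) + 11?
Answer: 613118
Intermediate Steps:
t(F) = 8 + F**2 - 2*F (t(F) = -3 + ((F**2 - 2*F) + 11) = -3 + (11 + F**2 - 2*F) = 8 + F**2 - 2*F)
D(f) = 2*f*(30 + (-11 + f)**2 - f) (D(f) = (f + (8 + (f - 11)**2 - 2*(f - 11)))*(f + f) = (f + (8 + (-11 + f)**2 - 2*(-11 + f)))*(2*f) = (f + (8 + (-11 + f)**2 + (22 - 2*f)))*(2*f) = (f + (30 + (-11 + f)**2 - 2*f))*(2*f) = (30 + (-11 + f)**2 - f)*(2*f) = 2*f*(30 + (-11 + f)**2 - f))
b(Z) = 61 + Z
(b(-67) + D(75)) + 5474 = ((61 - 67) + 2*75*(30 + (-11 + 75)**2 - 1*75)) + 5474 = (-6 + 2*75*(30 + 64**2 - 75)) + 5474 = (-6 + 2*75*(30 + 4096 - 75)) + 5474 = (-6 + 2*75*4051) + 5474 = (-6 + 607650) + 5474 = 607644 + 5474 = 613118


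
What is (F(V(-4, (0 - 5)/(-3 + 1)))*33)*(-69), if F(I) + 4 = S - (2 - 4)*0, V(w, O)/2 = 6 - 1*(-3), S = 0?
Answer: 9108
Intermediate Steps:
V(w, O) = 18 (V(w, O) = 2*(6 - 1*(-3)) = 2*(6 + 3) = 2*9 = 18)
F(I) = -4 (F(I) = -4 + (0 - (2 - 4)*0) = -4 + (0 - (-2)*0) = -4 + (0 - 1*0) = -4 + (0 + 0) = -4 + 0 = -4)
(F(V(-4, (0 - 5)/(-3 + 1)))*33)*(-69) = -4*33*(-69) = -132*(-69) = 9108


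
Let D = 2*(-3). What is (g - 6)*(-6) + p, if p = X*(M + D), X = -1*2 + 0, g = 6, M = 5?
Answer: 2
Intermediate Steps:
X = -2 (X = -2 + 0 = -2)
D = -6
p = 2 (p = -2*(5 - 6) = -2*(-1) = 2)
(g - 6)*(-6) + p = (6 - 6)*(-6) + 2 = 0*(-6) + 2 = 0 + 2 = 2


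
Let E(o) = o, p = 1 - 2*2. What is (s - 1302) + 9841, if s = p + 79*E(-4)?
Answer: 8220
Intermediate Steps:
p = -3 (p = 1 - 4 = -3)
s = -319 (s = -3 + 79*(-4) = -3 - 316 = -319)
(s - 1302) + 9841 = (-319 - 1302) + 9841 = -1621 + 9841 = 8220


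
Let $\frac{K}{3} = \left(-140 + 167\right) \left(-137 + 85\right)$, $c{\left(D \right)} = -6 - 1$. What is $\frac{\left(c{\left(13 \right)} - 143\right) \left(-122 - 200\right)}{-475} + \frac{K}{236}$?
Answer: $- \frac{133995}{1121} \approx -119.53$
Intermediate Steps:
$c{\left(D \right)} = -7$ ($c{\left(D \right)} = -6 - 1 = -7$)
$K = -4212$ ($K = 3 \left(-140 + 167\right) \left(-137 + 85\right) = 3 \cdot 27 \left(-52\right) = 3 \left(-1404\right) = -4212$)
$\frac{\left(c{\left(13 \right)} - 143\right) \left(-122 - 200\right)}{-475} + \frac{K}{236} = \frac{\left(-7 - 143\right) \left(-122 - 200\right)}{-475} - \frac{4212}{236} = \left(-7 - 143\right) \left(-322\right) \left(- \frac{1}{475}\right) - \frac{1053}{59} = \left(-150\right) \left(-322\right) \left(- \frac{1}{475}\right) - \frac{1053}{59} = 48300 \left(- \frac{1}{475}\right) - \frac{1053}{59} = - \frac{1932}{19} - \frac{1053}{59} = - \frac{133995}{1121}$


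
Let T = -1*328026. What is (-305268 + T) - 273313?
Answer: -906607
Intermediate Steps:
T = -328026
(-305268 + T) - 273313 = (-305268 - 328026) - 273313 = -633294 - 273313 = -906607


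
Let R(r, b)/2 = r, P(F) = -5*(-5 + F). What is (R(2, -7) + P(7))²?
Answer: 36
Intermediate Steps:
P(F) = 25 - 5*F
R(r, b) = 2*r
(R(2, -7) + P(7))² = (2*2 + (25 - 5*7))² = (4 + (25 - 35))² = (4 - 10)² = (-6)² = 36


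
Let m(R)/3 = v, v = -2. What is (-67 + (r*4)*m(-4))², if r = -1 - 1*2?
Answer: 25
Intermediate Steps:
m(R) = -6 (m(R) = 3*(-2) = -6)
r = -3 (r = -1 - 2 = -3)
(-67 + (r*4)*m(-4))² = (-67 - 3*4*(-6))² = (-67 - 12*(-6))² = (-67 + 72)² = 5² = 25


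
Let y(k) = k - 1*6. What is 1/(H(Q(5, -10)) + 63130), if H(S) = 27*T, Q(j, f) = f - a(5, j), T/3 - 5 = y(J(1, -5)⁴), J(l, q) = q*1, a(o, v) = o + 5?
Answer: 1/113674 ≈ 8.7971e-6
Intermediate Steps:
a(o, v) = 5 + o
J(l, q) = q
y(k) = -6 + k (y(k) = k - 6 = -6 + k)
T = 1872 (T = 15 + 3*(-6 + (-5)⁴) = 15 + 3*(-6 + 625) = 15 + 3*619 = 15 + 1857 = 1872)
Q(j, f) = -10 + f (Q(j, f) = f - (5 + 5) = f - 1*10 = f - 10 = -10 + f)
H(S) = 50544 (H(S) = 27*1872 = 50544)
1/(H(Q(5, -10)) + 63130) = 1/(50544 + 63130) = 1/113674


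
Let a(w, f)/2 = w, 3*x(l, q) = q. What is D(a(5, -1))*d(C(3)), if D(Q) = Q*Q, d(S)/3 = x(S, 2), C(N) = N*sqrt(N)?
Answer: 200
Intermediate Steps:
x(l, q) = q/3
C(N) = N**(3/2)
a(w, f) = 2*w
d(S) = 2 (d(S) = 3*((1/3)*2) = 3*(2/3) = 2)
D(Q) = Q**2
D(a(5, -1))*d(C(3)) = (2*5)**2*2 = 10**2*2 = 100*2 = 200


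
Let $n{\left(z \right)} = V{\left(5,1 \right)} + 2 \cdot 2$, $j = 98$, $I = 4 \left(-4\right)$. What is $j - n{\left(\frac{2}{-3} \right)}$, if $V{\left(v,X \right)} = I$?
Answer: $110$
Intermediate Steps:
$I = -16$
$V{\left(v,X \right)} = -16$
$n{\left(z \right)} = -12$ ($n{\left(z \right)} = -16 + 2 \cdot 2 = -16 + 4 = -12$)
$j - n{\left(\frac{2}{-3} \right)} = 98 - -12 = 98 + 12 = 110$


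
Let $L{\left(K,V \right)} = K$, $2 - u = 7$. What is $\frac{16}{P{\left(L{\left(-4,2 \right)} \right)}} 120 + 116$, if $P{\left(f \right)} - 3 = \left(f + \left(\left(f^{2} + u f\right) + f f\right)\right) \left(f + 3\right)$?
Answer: $\frac{220}{3} \approx 73.333$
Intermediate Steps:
$u = -5$ ($u = 2 - 7 = -5$)
$P{\left(f \right)} = 3 + \left(3 + f\right) \left(- 4 f + 2 f^{2}\right)$ ($P{\left(f \right)} = 3 + \left(f + \left(\left(f^{2} - 5 f\right) + f f\right)\right) \left(f + 3\right) = 3 + \left(f + \left(\left(f^{2} - 5 f\right) + f^{2}\right)\right) \left(3 + f\right) = 3 + \left(f + \left(- 5 f + 2 f^{2}\right)\right) \left(3 + f\right) = 3 + \left(- 4 f + 2 f^{2}\right) \left(3 + f\right) = 3 + \left(3 + f\right) \left(- 4 f + 2 f^{2}\right)$)
$\frac{16}{P{\left(L{\left(-4,2 \right)} \right)}} 120 + 116 = \frac{16}{3 - -48 + 2 \left(-4\right)^{2} + 2 \left(-4\right)^{3}} \cdot 120 + 116 = \frac{16}{3 + 48 + 2 \cdot 16 + 2 \left(-64\right)} 120 + 116 = \frac{16}{3 + 48 + 32 - 128} \cdot 120 + 116 = \frac{16}{-45} \cdot 120 + 116 = 16 \left(- \frac{1}{45}\right) 120 + 116 = \left(- \frac{16}{45}\right) 120 + 116 = - \frac{128}{3} + 116 = \frac{220}{3}$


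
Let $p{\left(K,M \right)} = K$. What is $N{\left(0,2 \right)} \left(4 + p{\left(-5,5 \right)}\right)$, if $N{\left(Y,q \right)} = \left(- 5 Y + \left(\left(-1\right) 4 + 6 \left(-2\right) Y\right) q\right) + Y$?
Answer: $8$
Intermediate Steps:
$N{\left(Y,q \right)} = - 4 Y + q \left(-4 - 12 Y\right)$ ($N{\left(Y,q \right)} = \left(- 5 Y + \left(-4 - 12 Y\right) q\right) + Y = \left(- 5 Y + q \left(-4 - 12 Y\right)\right) + Y = - 4 Y + q \left(-4 - 12 Y\right)$)
$N{\left(0,2 \right)} \left(4 + p{\left(-5,5 \right)}\right) = \left(\left(-4\right) 0 - 8 - 0 \cdot 2\right) \left(4 - 5\right) = \left(0 - 8 + 0\right) \left(-1\right) = \left(-8\right) \left(-1\right) = 8$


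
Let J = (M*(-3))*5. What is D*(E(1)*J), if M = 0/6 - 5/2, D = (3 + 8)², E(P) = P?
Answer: 9075/2 ≈ 4537.5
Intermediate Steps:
D = 121 (D = 11² = 121)
M = -5/2 (M = 0*(⅙) - 5*½ = 0 - 5/2 = -5/2 ≈ -2.5000)
J = 75/2 (J = -5/2*(-3)*5 = (15/2)*5 = 75/2 ≈ 37.500)
D*(E(1)*J) = 121*(1*(75/2)) = 121*(75/2) = 9075/2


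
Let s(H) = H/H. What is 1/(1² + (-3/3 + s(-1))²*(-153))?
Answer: 1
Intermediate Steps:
s(H) = 1
1/(1² + (-3/3 + s(-1))²*(-153)) = 1/(1² + (-3/3 + 1)²*(-153)) = 1/(1 + (-3*⅓ + 1)²*(-153)) = 1/(1 + (-1 + 1)²*(-153)) = 1/(1 + 0²*(-153)) = 1/(1 + 0*(-153)) = 1/(1 + 0) = 1/1 = 1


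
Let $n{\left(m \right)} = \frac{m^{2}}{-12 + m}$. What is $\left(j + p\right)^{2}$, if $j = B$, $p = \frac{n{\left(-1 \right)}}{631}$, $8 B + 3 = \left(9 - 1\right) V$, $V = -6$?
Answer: $\frac{175025926321}{4306509376} \approx 40.642$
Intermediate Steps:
$n{\left(m \right)} = \frac{m^{2}}{-12 + m}$
$B = - \frac{51}{8}$ ($B = - \frac{3}{8} + \frac{\left(9 - 1\right) \left(-6\right)}{8} = - \frac{3}{8} + \frac{8 \left(-6\right)}{8} = - \frac{3}{8} + \frac{1}{8} \left(-48\right) = - \frac{3}{8} - 6 = - \frac{51}{8} \approx -6.375$)
$p = - \frac{1}{8203}$ ($p = \frac{\left(-1\right)^{2} \frac{1}{-12 - 1}}{631} = 1 \frac{1}{-13} \cdot \frac{1}{631} = 1 \left(- \frac{1}{13}\right) \frac{1}{631} = \left(- \frac{1}{13}\right) \frac{1}{631} = - \frac{1}{8203} \approx -0.00012191$)
$j = - \frac{51}{8} \approx -6.375$
$\left(j + p\right)^{2} = \left(- \frac{51}{8} - \frac{1}{8203}\right)^{2} = \left(- \frac{418361}{65624}\right)^{2} = \frac{175025926321}{4306509376}$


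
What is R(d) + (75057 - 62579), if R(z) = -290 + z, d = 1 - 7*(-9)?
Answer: 12252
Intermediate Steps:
d = 64 (d = 1 + 63 = 64)
R(d) + (75057 - 62579) = (-290 + 64) + (75057 - 62579) = -226 + 12478 = 12252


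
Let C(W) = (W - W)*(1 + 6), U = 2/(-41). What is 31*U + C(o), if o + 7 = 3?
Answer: -62/41 ≈ -1.5122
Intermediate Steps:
o = -4 (o = -7 + 3 = -4)
U = -2/41 (U = 2*(-1/41) = -2/41 ≈ -0.048781)
C(W) = 0 (C(W) = 0*7 = 0)
31*U + C(o) = 31*(-2/41) + 0 = -62/41 + 0 = -62/41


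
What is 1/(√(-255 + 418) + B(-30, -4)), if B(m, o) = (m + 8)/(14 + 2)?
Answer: 88/10311 + 64*√163/10311 ≈ 0.087780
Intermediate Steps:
B(m, o) = ½ + m/16 (B(m, o) = (8 + m)/16 = (8 + m)*(1/16) = ½ + m/16)
1/(√(-255 + 418) + B(-30, -4)) = 1/(√(-255 + 418) + (½ + (1/16)*(-30))) = 1/(√163 + (½ - 15/8)) = 1/(√163 - 11/8) = 1/(-11/8 + √163)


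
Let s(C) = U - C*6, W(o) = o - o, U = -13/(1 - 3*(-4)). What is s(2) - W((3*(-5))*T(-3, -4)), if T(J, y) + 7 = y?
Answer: -13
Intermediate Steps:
T(J, y) = -7 + y
U = -1 (U = -13/(1 + 12) = -13/13 = -13*1/13 = -1)
W(o) = 0
s(C) = -1 - 6*C (s(C) = -1 - C*6 = -1 - 6*C)
s(2) - W((3*(-5))*T(-3, -4)) = (-1 - 6*2) - 1*0 = (-1 - 12) + 0 = -13 + 0 = -13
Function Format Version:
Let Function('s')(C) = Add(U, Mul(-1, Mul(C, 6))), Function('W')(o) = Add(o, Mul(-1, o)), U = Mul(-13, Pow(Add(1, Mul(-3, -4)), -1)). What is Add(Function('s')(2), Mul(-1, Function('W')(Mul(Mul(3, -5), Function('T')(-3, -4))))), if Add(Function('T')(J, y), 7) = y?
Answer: -13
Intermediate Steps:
Function('T')(J, y) = Add(-7, y)
U = -1 (U = Mul(-13, Pow(Add(1, 12), -1)) = Mul(-13, Pow(13, -1)) = Mul(-13, Rational(1, 13)) = -1)
Function('W')(o) = 0
Function('s')(C) = Add(-1, Mul(-6, C)) (Function('s')(C) = Add(-1, Mul(-1, Mul(C, 6))) = Add(-1, Mul(-1, Mul(6, C))) = Add(-1, Mul(-6, C)))
Add(Function('s')(2), Mul(-1, Function('W')(Mul(Mul(3, -5), Function('T')(-3, -4))))) = Add(Add(-1, Mul(-6, 2)), Mul(-1, 0)) = Add(Add(-1, -12), 0) = Add(-13, 0) = -13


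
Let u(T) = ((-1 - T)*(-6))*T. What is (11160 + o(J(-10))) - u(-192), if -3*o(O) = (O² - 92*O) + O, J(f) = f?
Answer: -627626/3 ≈ -2.0921e+5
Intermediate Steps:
u(T) = T*(6 + 6*T) (u(T) = (6 + 6*T)*T = T*(6 + 6*T))
o(O) = -O²/3 + 91*O/3 (o(O) = -((O² - 92*O) + O)/3 = -(O² - 91*O)/3 = -O²/3 + 91*O/3)
(11160 + o(J(-10))) - u(-192) = (11160 + (⅓)*(-10)*(91 - 1*(-10))) - 6*(-192)*(1 - 192) = (11160 + (⅓)*(-10)*(91 + 10)) - 6*(-192)*(-191) = (11160 + (⅓)*(-10)*101) - 1*220032 = (11160 - 1010/3) - 220032 = 32470/3 - 220032 = -627626/3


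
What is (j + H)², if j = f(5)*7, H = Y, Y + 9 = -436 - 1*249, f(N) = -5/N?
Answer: 491401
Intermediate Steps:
Y = -694 (Y = -9 + (-436 - 1*249) = -9 + (-436 - 249) = -9 - 685 = -694)
H = -694
j = -7 (j = -5/5*7 = -5*⅕*7 = -1*7 = -7)
(j + H)² = (-7 - 694)² = (-701)² = 491401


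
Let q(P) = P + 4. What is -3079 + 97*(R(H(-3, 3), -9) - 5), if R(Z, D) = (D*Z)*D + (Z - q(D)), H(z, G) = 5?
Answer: 36691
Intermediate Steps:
q(P) = 4 + P
R(Z, D) = -4 + Z - D + Z*D² (R(Z, D) = (D*Z)*D + (Z - (4 + D)) = Z*D² + (Z + (-4 - D)) = Z*D² + (-4 + Z - D) = -4 + Z - D + Z*D²)
-3079 + 97*(R(H(-3, 3), -9) - 5) = -3079 + 97*((-4 + 5 - 1*(-9) + 5*(-9)²) - 5) = -3079 + 97*((-4 + 5 + 9 + 5*81) - 5) = -3079 + 97*((-4 + 5 + 9 + 405) - 5) = -3079 + 97*(415 - 5) = -3079 + 97*410 = -3079 + 39770 = 36691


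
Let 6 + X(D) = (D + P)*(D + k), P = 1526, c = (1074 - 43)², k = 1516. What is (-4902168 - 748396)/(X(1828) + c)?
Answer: -5650564/12278731 ≈ -0.46019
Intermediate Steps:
c = 1062961 (c = 1031² = 1062961)
X(D) = -6 + (1516 + D)*(1526 + D) (X(D) = -6 + (D + 1526)*(D + 1516) = -6 + (1526 + D)*(1516 + D) = -6 + (1516 + D)*(1526 + D))
(-4902168 - 748396)/(X(1828) + c) = (-4902168 - 748396)/((2313410 + 1828² + 3042*1828) + 1062961) = -5650564/((2313410 + 3341584 + 5560776) + 1062961) = -5650564/(11215770 + 1062961) = -5650564/12278731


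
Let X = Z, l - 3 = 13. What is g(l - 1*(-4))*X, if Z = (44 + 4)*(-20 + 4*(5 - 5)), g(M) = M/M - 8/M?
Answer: -576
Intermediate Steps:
l = 16 (l = 3 + 13 = 16)
g(M) = 1 - 8/M
Z = -960 (Z = 48*(-20 + 4*0) = 48*(-20 + 0) = 48*(-20) = -960)
X = -960
g(l - 1*(-4))*X = ((-8 + (16 - 1*(-4)))/(16 - 1*(-4)))*(-960) = ((-8 + (16 + 4))/(16 + 4))*(-960) = ((-8 + 20)/20)*(-960) = ((1/20)*12)*(-960) = (⅗)*(-960) = -576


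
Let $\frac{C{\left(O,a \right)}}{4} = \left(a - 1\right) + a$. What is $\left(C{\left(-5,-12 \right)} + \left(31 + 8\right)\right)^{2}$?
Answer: $3721$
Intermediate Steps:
$C{\left(O,a \right)} = -4 + 8 a$ ($C{\left(O,a \right)} = 4 \left(\left(a - 1\right) + a\right) = 4 \left(\left(-1 + a\right) + a\right) = 4 \left(-1 + 2 a\right) = -4 + 8 a$)
$\left(C{\left(-5,-12 \right)} + \left(31 + 8\right)\right)^{2} = \left(\left(-4 + 8 \left(-12\right)\right) + \left(31 + 8\right)\right)^{2} = \left(\left(-4 - 96\right) + 39\right)^{2} = \left(-100 + 39\right)^{2} = \left(-61\right)^{2} = 3721$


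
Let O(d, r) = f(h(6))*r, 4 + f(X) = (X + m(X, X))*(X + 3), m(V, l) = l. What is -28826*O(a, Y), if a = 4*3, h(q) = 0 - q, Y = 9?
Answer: -8301888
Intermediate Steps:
h(q) = -q
f(X) = -4 + 2*X*(3 + X) (f(X) = -4 + (X + X)*(X + 3) = -4 + (2*X)*(3 + X) = -4 + 2*X*(3 + X))
a = 12
O(d, r) = 32*r (O(d, r) = (-4 + 2*(-1*6)**2 + 6*(-1*6))*r = (-4 + 2*(-6)**2 + 6*(-6))*r = (-4 + 2*36 - 36)*r = (-4 + 72 - 36)*r = 32*r)
-28826*O(a, Y) = -922432*9 = -28826*288 = -8301888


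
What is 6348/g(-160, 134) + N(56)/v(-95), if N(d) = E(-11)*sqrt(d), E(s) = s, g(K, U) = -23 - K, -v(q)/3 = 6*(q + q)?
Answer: 6348/137 - 11*sqrt(14)/1710 ≈ 46.312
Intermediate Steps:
v(q) = -36*q (v(q) = -18*(q + q) = -18*2*q = -36*q)
N(d) = -11*sqrt(d)
6348/g(-160, 134) + N(56)/v(-95) = 6348/(-23 - 1*(-160)) + (-22*sqrt(14))/((-36*(-95))) = 6348/(-23 + 160) - 22*sqrt(14)/3420 = 6348/137 - 22*sqrt(14)*(1/3420) = 6348*(1/137) - 11*sqrt(14)/1710 = 6348/137 - 11*sqrt(14)/1710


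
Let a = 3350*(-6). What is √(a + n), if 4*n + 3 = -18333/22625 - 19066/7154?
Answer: I*√429902521692815165/4624550 ≈ 141.78*I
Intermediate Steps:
n = -524050141/323718500 (n = -¾ + (-18333/22625 - 19066/7154)/4 = -¾ + (-18333*1/22625 - 19066*1/7154)/4 = -¾ + (-18333/22625 - 9533/3577)/4 = -¾ + (¼)*(-281261266/80929625) = -¾ - 140630633/161859250 = -524050141/323718500 ≈ -1.6188)
a = -20100
√(a + n) = √(-20100 - 524050141/323718500) = √(-6507265900141/323718500) = I*√429902521692815165/4624550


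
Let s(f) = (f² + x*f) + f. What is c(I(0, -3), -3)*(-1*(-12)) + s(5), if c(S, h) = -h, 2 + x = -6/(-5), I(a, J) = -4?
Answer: 62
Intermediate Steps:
x = -⅘ (x = -2 - 6/(-5) = -2 - 6*(-⅕) = -2 + 6/5 = -⅘ ≈ -0.80000)
s(f) = f² + f/5 (s(f) = (f² - 4*f/5) + f = f² + f/5)
c(I(0, -3), -3)*(-1*(-12)) + s(5) = (-1*(-3))*(-1*(-12)) + 5*(⅕ + 5) = 3*12 + 5*(26/5) = 36 + 26 = 62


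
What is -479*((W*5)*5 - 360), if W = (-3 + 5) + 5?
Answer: 88615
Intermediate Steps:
W = 7 (W = 2 + 5 = 7)
-479*((W*5)*5 - 360) = -479*((7*5)*5 - 360) = -479*(35*5 - 360) = -479*(175 - 360) = -479*(-185) = 88615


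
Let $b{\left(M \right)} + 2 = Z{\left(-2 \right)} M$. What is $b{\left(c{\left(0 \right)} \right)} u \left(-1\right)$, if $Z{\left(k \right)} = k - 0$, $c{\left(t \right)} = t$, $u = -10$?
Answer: $-20$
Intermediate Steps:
$Z{\left(k \right)} = k$ ($Z{\left(k \right)} = k + 0 = k$)
$b{\left(M \right)} = -2 - 2 M$
$b{\left(c{\left(0 \right)} \right)} u \left(-1\right) = \left(-2 - 0\right) \left(-10\right) \left(-1\right) = \left(-2 + 0\right) \left(-10\right) \left(-1\right) = \left(-2\right) \left(-10\right) \left(-1\right) = 20 \left(-1\right) = -20$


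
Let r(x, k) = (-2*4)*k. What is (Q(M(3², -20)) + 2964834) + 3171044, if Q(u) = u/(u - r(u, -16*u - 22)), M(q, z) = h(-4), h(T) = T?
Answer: 509277873/83 ≈ 6.1359e+6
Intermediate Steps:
r(x, k) = -8*k
M(q, z) = -4
Q(u) = u/(-176 - 127*u) (Q(u) = u/(u - (-8)*(-16*u - 22)) = u/(u - (-8)*(-22 - 16*u)) = u/(u - (176 + 128*u)) = u/(u + (-176 - 128*u)) = u/(-176 - 127*u))
(Q(M(3², -20)) + 2964834) + 3171044 = (-4/(-176 - 127*(-4)) + 2964834) + 3171044 = (-4/(-176 + 508) + 2964834) + 3171044 = (-4/332 + 2964834) + 3171044 = (-4*1/332 + 2964834) + 3171044 = (-1/83 + 2964834) + 3171044 = 246081221/83 + 3171044 = 509277873/83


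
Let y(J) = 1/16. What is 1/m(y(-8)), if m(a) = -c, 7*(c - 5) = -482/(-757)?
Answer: -5299/26977 ≈ -0.19643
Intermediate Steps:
c = 26977/5299 (c = 5 + (-482/(-757))/7 = 5 + (-482*(-1/757))/7 = 5 + (⅐)*(482/757) = 5 + 482/5299 = 26977/5299 ≈ 5.0910)
y(J) = 1/16
m(a) = -26977/5299 (m(a) = -1*26977/5299 = -26977/5299)
1/m(y(-8)) = 1/(-26977/5299) = -5299/26977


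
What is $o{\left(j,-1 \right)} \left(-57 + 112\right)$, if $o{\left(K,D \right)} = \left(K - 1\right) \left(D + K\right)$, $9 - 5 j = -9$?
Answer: $\frac{1859}{5} \approx 371.8$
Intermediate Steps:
$j = \frac{18}{5}$ ($j = \frac{9}{5} - - \frac{9}{5} = \frac{9}{5} + \frac{9}{5} = \frac{18}{5} \approx 3.6$)
$o{\left(K,D \right)} = \left(-1 + K\right) \left(D + K\right)$
$o{\left(j,-1 \right)} \left(-57 + 112\right) = \left(\left(\frac{18}{5}\right)^{2} - -1 - \frac{18}{5} - \frac{18}{5}\right) \left(-57 + 112\right) = \left(\frac{324}{25} + 1 - \frac{18}{5} - \frac{18}{5}\right) 55 = \frac{169}{25} \cdot 55 = \frac{1859}{5}$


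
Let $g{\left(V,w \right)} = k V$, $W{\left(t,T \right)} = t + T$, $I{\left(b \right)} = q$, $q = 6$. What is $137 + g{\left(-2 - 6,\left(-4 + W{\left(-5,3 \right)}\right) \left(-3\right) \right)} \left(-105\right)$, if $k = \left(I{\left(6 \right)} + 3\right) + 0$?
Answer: $7697$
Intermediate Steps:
$I{\left(b \right)} = 6$
$W{\left(t,T \right)} = T + t$
$k = 9$ ($k = \left(6 + 3\right) + 0 = 9 + 0 = 9$)
$g{\left(V,w \right)} = 9 V$
$137 + g{\left(-2 - 6,\left(-4 + W{\left(-5,3 \right)}\right) \left(-3\right) \right)} \left(-105\right) = 137 + 9 \left(-2 - 6\right) \left(-105\right) = 137 + 9 \left(-8\right) \left(-105\right) = 137 - -7560 = 137 + 7560 = 7697$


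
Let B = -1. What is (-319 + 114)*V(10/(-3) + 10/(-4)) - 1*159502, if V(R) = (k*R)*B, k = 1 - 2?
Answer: -949837/6 ≈ -1.5831e+5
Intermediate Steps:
k = -1
V(R) = R (V(R) = -R*(-1) = R)
(-319 + 114)*V(10/(-3) + 10/(-4)) - 1*159502 = (-319 + 114)*(10/(-3) + 10/(-4)) - 1*159502 = -205*(10*(-1/3) + 10*(-1/4)) - 159502 = -205*(-10/3 - 5/2) - 159502 = -205*(-35/6) - 159502 = 7175/6 - 159502 = -949837/6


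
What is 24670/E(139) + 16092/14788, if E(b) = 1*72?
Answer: 45747323/133092 ≈ 343.73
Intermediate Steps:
E(b) = 72
24670/E(139) + 16092/14788 = 24670/72 + 16092/14788 = 24670*(1/72) + 16092*(1/14788) = 12335/36 + 4023/3697 = 45747323/133092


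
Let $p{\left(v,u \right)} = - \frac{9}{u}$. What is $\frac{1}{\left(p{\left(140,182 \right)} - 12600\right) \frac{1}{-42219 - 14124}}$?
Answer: $\frac{3418142}{764403} \approx 4.4716$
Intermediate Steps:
$\frac{1}{\left(p{\left(140,182 \right)} - 12600\right) \frac{1}{-42219 - 14124}} = \frac{1}{\left(- \frac{9}{182} - 12600\right) \frac{1}{-42219 - 14124}} = \frac{1}{\left(\left(-9\right) \frac{1}{182} - 12600\right) \frac{1}{-56343}} = \frac{1}{\left(- \frac{9}{182} - 12600\right) \left(- \frac{1}{56343}\right)} = \frac{1}{\left(- \frac{2293209}{182}\right) \left(- \frac{1}{56343}\right)} = \frac{1}{\frac{764403}{3418142}} = \frac{3418142}{764403}$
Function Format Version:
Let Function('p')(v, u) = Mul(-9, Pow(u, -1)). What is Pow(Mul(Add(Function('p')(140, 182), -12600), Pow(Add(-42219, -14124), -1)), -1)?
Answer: Rational(3418142, 764403) ≈ 4.4716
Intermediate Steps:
Pow(Mul(Add(Function('p')(140, 182), -12600), Pow(Add(-42219, -14124), -1)), -1) = Pow(Mul(Add(Mul(-9, Pow(182, -1)), -12600), Pow(Add(-42219, -14124), -1)), -1) = Pow(Mul(Add(Mul(-9, Rational(1, 182)), -12600), Pow(-56343, -1)), -1) = Pow(Mul(Add(Rational(-9, 182), -12600), Rational(-1, 56343)), -1) = Pow(Mul(Rational(-2293209, 182), Rational(-1, 56343)), -1) = Pow(Rational(764403, 3418142), -1) = Rational(3418142, 764403)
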